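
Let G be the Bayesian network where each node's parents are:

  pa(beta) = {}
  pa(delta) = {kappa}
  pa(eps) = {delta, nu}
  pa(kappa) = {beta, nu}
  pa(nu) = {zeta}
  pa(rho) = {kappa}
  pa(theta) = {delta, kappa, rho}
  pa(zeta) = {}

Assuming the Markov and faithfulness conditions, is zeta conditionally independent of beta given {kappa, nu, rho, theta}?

There are 4 undirected paths between zeta and beta; checking each against the conditioning set {kappa, nu, rho, theta}:
  1. zeta → nu → kappa ← beta — nu:chain[blocks]; kappa:collider[open] ⇒ blocked
  2. zeta → nu → eps ← delta → theta ← rho ← kappa ← beta — nu:chain[blocks]; eps:collider[blocks]; delta:fork[open]; theta:collider[open]; rho:chain[blocks]; kappa:chain[blocks] ⇒ blocked
  3. zeta → nu → eps ← delta → theta ← kappa ← beta — nu:chain[blocks]; eps:collider[blocks]; delta:fork[open]; theta:collider[open]; kappa:chain[blocks] ⇒ blocked
  4. zeta → nu → eps ← delta ← kappa ← beta — nu:chain[blocks]; eps:collider[blocks]; delta:chain[open]; kappa:chain[blocks] ⇒ blocked
Since every path is blocked, d-separation holds.

Yes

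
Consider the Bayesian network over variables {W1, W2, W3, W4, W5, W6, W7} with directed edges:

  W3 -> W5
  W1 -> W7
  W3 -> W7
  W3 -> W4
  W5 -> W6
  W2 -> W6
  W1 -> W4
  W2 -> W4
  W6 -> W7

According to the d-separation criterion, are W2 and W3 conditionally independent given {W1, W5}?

Enumerating the 6 paths from W2 to W3 and testing each for blocking by {W1, W5}:
Path 1: W2 → W6 → W7 ← W1 → W4 ← W3
  W7 is a collider here and neither W7 nor any of its descendants is conditioned on, so the collider stays closed — the path is blocked at W7.
Path 2: W2 → W6 → W7 ← W3
  W7 is a collider here and neither W7 nor any of its descendants is conditioned on, so the collider stays closed — the path is blocked at W7.
Path 3: W2 → W6 ← W5 ← W3
  W6 is a collider here and neither W6 nor any of its descendants is conditioned on, so the collider stays closed — the path is blocked at W6.
Path 4: W2 → W4 ← W1 → W7 ← W6 ← W5 ← W3
  W4 is a collider here and neither W4 nor any of its descendants is conditioned on, so the collider stays closed — the path is blocked at W4.
Path 5: W2 → W4 ← W1 → W7 ← W3
  W4 is a collider here and neither W4 nor any of its descendants is conditioned on, so the collider stays closed — the path is blocked at W4.
Path 6: W2 → W4 ← W3
  W4 is a collider here and neither W4 nor any of its descendants is conditioned on, so the collider stays closed — the path is blocked at W4.
Every path is blocked, so W2 and W3 are d-separated given {W1, W5}.

Yes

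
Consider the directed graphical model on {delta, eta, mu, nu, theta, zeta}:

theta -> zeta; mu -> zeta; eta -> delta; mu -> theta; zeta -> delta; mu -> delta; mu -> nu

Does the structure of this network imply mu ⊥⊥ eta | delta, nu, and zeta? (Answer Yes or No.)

No — mu and eta are not d-separated given {delta, nu, zeta}.

There are 3 undirected paths between mu and eta; checking each against the conditioning set {delta, nu, zeta}:
  1. mu → theta → zeta → delta ← eta — theta:chain[open]; zeta:chain[blocks]; delta:collider[open] ⇒ blocked
  2. mu → delta ← eta — delta:collider[open] ⇒ active
  3. mu → zeta → delta ← eta — zeta:chain[blocks]; delta:collider[open] ⇒ blocked
At least one path is unblocked, so d-separation fails.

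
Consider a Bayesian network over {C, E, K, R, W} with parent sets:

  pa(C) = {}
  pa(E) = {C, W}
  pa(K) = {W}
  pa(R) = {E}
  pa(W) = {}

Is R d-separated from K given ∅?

No

There is one path between R and K:
Path 1: R ← E ← W → K
  E is a chain and E is not conditioned on; W is a fork and W is not conditioned on — no node blocks this path, so it is active.
At least one path is unblocked, so d-separation fails.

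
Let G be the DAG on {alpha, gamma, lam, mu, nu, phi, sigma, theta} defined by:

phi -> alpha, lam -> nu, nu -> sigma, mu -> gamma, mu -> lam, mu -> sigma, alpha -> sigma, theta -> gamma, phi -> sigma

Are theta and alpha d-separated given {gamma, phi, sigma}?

No

We examine all 4 paths between theta and alpha:
  1. theta → gamma ← mu → lam → nu → sigma ← alpha — gamma:collider[open]; mu:fork[open]; lam:chain[open]; nu:chain[open]; sigma:collider[open] ⇒ active
  2. theta → gamma ← mu → lam → nu → sigma ← phi → alpha — gamma:collider[open]; mu:fork[open]; lam:chain[open]; nu:chain[open]; sigma:collider[open]; phi:fork[blocks] ⇒ blocked
  3. theta → gamma ← mu → sigma ← alpha — gamma:collider[open]; mu:fork[open]; sigma:collider[open] ⇒ active
  4. theta → gamma ← mu → sigma ← phi → alpha — gamma:collider[open]; mu:fork[open]; sigma:collider[open]; phi:fork[blocks] ⇒ blocked
Because an active path exists, theta and alpha are not d-separated.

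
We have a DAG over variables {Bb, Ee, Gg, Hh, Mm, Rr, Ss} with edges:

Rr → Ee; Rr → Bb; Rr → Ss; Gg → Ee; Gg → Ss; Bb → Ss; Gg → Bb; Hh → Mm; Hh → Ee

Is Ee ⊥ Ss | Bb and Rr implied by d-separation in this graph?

6 paths connect Ee and Ss; each must be blocked for d-separation to hold:
  1. Ee ← Gg → Bb → Ss — Gg:fork[open]; Bb:chain[blocks] ⇒ blocked
  2. Ee ← Gg → Bb ← Rr → Ss — Gg:fork[open]; Bb:collider[open]; Rr:fork[blocks] ⇒ blocked
  3. Ee ← Gg → Ss — Gg:fork[open] ⇒ active
  4. Ee ← Rr → Bb → Ss — Rr:fork[blocks]; Bb:chain[blocks] ⇒ blocked
  5. Ee ← Rr → Bb ← Gg → Ss — Rr:fork[blocks]; Bb:collider[open]; Gg:fork[open] ⇒ blocked
  6. Ee ← Rr → Ss — Rr:fork[blocks] ⇒ blocked
Since the path Ee ← Gg → Ss is active, Ee and Ss are not d-separated given {Bb, Rr}.

No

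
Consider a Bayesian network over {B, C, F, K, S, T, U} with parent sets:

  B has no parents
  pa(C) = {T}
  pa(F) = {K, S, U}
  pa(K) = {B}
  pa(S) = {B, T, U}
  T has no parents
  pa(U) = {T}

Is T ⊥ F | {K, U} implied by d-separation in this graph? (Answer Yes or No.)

There are 6 undirected paths between T and F; checking each against the conditioning set {K, U}:
Path 1: T → U → F
  U is a chain here and U is conditioned on, so the path is blocked at U.
Path 2: T → U → S → F
  U is a chain here and U is conditioned on, so the path is blocked at U.
Path 3: T → U → S ← B → K → F
  U is a chain here and U is conditioned on, so the path is blocked at U.
Path 4: T → S → F
  S is a chain and S is not conditioned on — no node blocks this path, so it is active.
Path 5: T → S ← U → F
  S is a collider here and neither S nor any of its descendants is conditioned on, so the collider stays closed — the path is blocked at S.
Path 6: T → S ← B → K → F
  S is a collider here and neither S nor any of its descendants is conditioned on, so the collider stays closed — the path is blocked at S.
At least one path is unblocked, so d-separation fails.

No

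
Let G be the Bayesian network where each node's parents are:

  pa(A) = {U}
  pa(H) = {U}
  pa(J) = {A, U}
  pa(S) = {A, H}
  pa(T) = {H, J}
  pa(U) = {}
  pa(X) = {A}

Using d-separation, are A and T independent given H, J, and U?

We examine all 6 paths between A and T:
Path 1: A → J → T
  J is a chain here and J is conditioned on, so the path is blocked at J.
Path 2: A → J ← U → H → T
  U is a fork here and U is conditioned on, so the path is blocked at U.
Path 3: A ← U → J → T
  U is a fork here and U is conditioned on, so the path is blocked at U.
Path 4: A ← U → H → T
  U is a fork here and U is conditioned on, so the path is blocked at U.
Path 5: A → S ← H → T
  S is a collider here and neither S nor any of its descendants is conditioned on, so the collider stays closed — the path is blocked at S.
Path 6: A → S ← H ← U → J → T
  S is a collider here and neither S nor any of its descendants is conditioned on, so the collider stays closed — the path is blocked at S.
Since every path is blocked, d-separation holds.

Yes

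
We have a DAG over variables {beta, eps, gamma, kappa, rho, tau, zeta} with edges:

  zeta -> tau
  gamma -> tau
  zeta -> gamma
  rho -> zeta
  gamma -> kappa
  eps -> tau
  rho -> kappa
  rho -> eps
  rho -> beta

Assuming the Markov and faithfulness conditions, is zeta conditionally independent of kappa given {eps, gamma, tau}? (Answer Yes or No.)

No

There are 6 undirected paths between zeta and kappa; checking each against the conditioning set {eps, gamma, tau}:
Path 1: zeta → gamma → kappa
  gamma is a chain here and gamma is conditioned on, so the path is blocked at gamma.
Path 2: zeta → gamma → tau ← eps ← rho → kappa
  gamma is a chain here and gamma is conditioned on, so the path is blocked at gamma.
Path 3: zeta → tau ← gamma → kappa
  gamma is a fork here and gamma is conditioned on, so the path is blocked at gamma.
Path 4: zeta → tau ← eps ← rho → kappa
  eps is a chain here and eps is conditioned on, so the path is blocked at eps.
Path 5: zeta ← rho → eps → tau ← gamma → kappa
  eps is a chain here and eps is conditioned on, so the path is blocked at eps.
Path 6: zeta ← rho → kappa
  rho is a fork and rho is not conditioned on — no node blocks this path, so it is active.
Since the path zeta ← rho → kappa is active, zeta and kappa are not d-separated given {eps, gamma, tau}.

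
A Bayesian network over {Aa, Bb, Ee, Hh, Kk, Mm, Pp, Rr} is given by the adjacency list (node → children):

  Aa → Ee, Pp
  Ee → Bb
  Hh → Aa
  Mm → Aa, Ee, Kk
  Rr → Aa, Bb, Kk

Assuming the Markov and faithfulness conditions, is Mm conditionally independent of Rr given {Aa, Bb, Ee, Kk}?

No — Mm and Rr are not d-separated given {Aa, Bb, Ee, Kk}.

5 paths connect Mm and Rr; each must be blocked for d-separation to hold:
Path 1: Mm → Aa ← Rr
  Aa is a collider and Aa is conditioned on, which opens it — no node blocks this path, so it is active.
Path 2: Mm → Aa → Ee → Bb ← Rr
  Aa is a chain here and Aa is conditioned on, so the path is blocked at Aa.
Path 3: Mm → Ee ← Aa ← Rr
  Aa is a chain here and Aa is conditioned on, so the path is blocked at Aa.
Path 4: Mm → Ee → Bb ← Rr
  Ee is a chain here and Ee is conditioned on, so the path is blocked at Ee.
Path 5: Mm → Kk ← Rr
  Kk is a collider and Kk is conditioned on, which opens it — no node blocks this path, so it is active.
Because an active path exists, Mm and Rr are not d-separated.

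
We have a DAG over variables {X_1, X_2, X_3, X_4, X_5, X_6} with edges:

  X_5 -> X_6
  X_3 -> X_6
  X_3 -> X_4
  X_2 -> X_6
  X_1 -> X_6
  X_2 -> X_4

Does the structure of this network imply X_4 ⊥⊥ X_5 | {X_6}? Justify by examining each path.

2 paths connect X_4 and X_5; each must be blocked for d-separation to hold:
Path 1: X_4 ← X_3 → X_6 ← X_5
  X_3 is a fork and X_3 is not conditioned on; X_6 is a collider and X_6 is conditioned on, which opens it — no node blocks this path, so it is active.
Path 2: X_4 ← X_2 → X_6 ← X_5
  X_2 is a fork and X_2 is not conditioned on; X_6 is a collider and X_6 is conditioned on, which opens it — no node blocks this path, so it is active.
Since the path X_4 ← X_3 → X_6 ← X_5 is active, X_4 and X_5 are not d-separated given {X_6}.

No — X_4 and X_5 are not d-separated given {X_6}.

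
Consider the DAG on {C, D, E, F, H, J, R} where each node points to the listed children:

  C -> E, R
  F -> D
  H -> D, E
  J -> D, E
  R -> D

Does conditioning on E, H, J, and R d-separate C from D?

Yes

We examine all 3 paths between C and D:
  1. C → E ← H → D — E:collider[open]; H:fork[blocks] ⇒ blocked
  2. C → E ← J → D — E:collider[open]; J:fork[blocks] ⇒ blocked
  3. C → R → D — R:chain[blocks] ⇒ blocked
All paths are blocked; C ⊥ D | {E, H, J, R} holds.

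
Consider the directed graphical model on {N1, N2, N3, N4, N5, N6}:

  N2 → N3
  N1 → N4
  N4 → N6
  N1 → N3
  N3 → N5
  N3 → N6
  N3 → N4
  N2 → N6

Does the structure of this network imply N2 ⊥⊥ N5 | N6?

Enumerating the 4 paths from N2 to N5 and testing each for blocking by {N6}:
  1. N2 → N6 ← N4 ← N1 → N3 → N5 — N6:collider[open]; N4:chain[open]; N1:fork[open]; N3:chain[open] ⇒ active
  2. N2 → N6 ← N4 ← N3 → N5 — N6:collider[open]; N4:chain[open]; N3:fork[open] ⇒ active
  3. N2 → N6 ← N3 → N5 — N6:collider[open]; N3:fork[open] ⇒ active
  4. N2 → N3 → N5 — N3:chain[open] ⇒ active
Because an active path exists, N2 and N5 are not d-separated.

No — N2 and N5 are not d-separated given {N6}.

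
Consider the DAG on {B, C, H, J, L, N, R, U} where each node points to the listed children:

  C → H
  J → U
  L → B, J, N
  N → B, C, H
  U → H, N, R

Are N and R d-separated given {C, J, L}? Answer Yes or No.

No

Enumerating the 5 paths from N to R and testing each for blocking by {C, J, L}:
  1. N ← U → R — U:fork[open] ⇒ active
  2. N → H ← U → R — H:collider[blocks]; U:fork[open] ⇒ blocked
  3. N ← L → J → U → R — L:fork[blocks]; J:chain[blocks]; U:chain[open] ⇒ blocked
  4. N → C → H ← U → R — C:chain[blocks]; H:collider[blocks]; U:fork[open] ⇒ blocked
  5. N → B ← L → J → U → R — B:collider[blocks]; L:fork[blocks]; J:chain[blocks]; U:chain[open] ⇒ blocked
Because an active path exists, N and R are not d-separated.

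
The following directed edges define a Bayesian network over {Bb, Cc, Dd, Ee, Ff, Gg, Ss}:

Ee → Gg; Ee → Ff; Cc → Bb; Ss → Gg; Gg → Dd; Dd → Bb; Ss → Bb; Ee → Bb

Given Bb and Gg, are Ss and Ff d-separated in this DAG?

No

Enumerating the 4 paths from Ss to Ff and testing each for blocking by {Bb, Gg}:
Path 1: Ss → Gg ← Ee → Ff
  Gg is a collider and Gg is conditioned on, which opens it; Ee is a fork and Ee is not conditioned on — no node blocks this path, so it is active.
Path 2: Ss → Gg → Dd → Bb ← Ee → Ff
  Gg is a chain here and Gg is conditioned on, so the path is blocked at Gg.
Path 3: Ss → Bb ← Ee → Ff
  Bb is a collider and Bb is conditioned on, which opens it; Ee is a fork and Ee is not conditioned on — no node blocks this path, so it is active.
Path 4: Ss → Bb ← Dd ← Gg ← Ee → Ff
  Gg is a chain here and Gg is conditioned on, so the path is blocked at Gg.
At least one path is unblocked, so d-separation fails.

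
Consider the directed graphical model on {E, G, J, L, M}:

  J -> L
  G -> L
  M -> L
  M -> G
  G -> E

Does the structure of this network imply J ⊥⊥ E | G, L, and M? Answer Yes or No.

2 paths connect J and E; each must be blocked for d-separation to hold:
  1. J → L ← M → G → E — L:collider[open]; M:fork[blocks]; G:chain[blocks] ⇒ blocked
  2. J → L ← G → E — L:collider[open]; G:fork[blocks] ⇒ blocked
All paths are blocked; J ⊥ E | {G, L, M} holds.

Yes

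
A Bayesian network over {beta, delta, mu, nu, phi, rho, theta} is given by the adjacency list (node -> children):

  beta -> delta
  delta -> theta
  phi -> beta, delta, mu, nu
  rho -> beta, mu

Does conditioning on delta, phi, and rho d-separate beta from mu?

Enumerating the 3 paths from beta to mu and testing each for blocking by {delta, phi, rho}:
Path 1: beta ← phi → mu
  phi is a fork here and phi is conditioned on, so the path is blocked at phi.
Path 2: beta ← rho → mu
  rho is a fork here and rho is conditioned on, so the path is blocked at rho.
Path 3: beta → delta ← phi → mu
  phi is a fork here and phi is conditioned on, so the path is blocked at phi.
Every path is blocked, so beta and mu are d-separated given {delta, phi, rho}.

Yes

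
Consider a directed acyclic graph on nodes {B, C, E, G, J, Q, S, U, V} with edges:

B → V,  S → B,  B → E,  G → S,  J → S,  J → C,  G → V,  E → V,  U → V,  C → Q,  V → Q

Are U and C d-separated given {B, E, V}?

We examine all 4 paths between U and C:
Path 1: U → V → Q ← C
  V is a chain here and V is conditioned on, so the path is blocked at V.
Path 2: U → V ← B ← S ← J → C
  B is a chain here and B is conditioned on, so the path is blocked at B.
Path 3: U → V ← G → S ← J → C
  V is a collider and V is conditioned on, which opens it; G is a fork and G is not conditioned on; S is a collider and its descendant V is conditioned on, which opens it; J is a fork and J is not conditioned on — no node blocks this path, so it is active.
Path 4: U → V ← E ← B ← S ← J → C
  E is a chain here and E is conditioned on, so the path is blocked at E.
Since the path U → V ← G → S ← J → C is active, U and C are not d-separated given {B, E, V}.

No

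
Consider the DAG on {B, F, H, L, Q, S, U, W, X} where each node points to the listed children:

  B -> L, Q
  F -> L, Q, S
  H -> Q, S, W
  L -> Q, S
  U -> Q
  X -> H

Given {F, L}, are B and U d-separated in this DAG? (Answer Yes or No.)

Enumerating the 6 paths from B to U and testing each for blocking by {F, L}:
Path 1: B → L ← F → S ← H → Q ← U
  F is a fork here and F is conditioned on, so the path is blocked at F.
Path 2: B → L ← F → Q ← U
  F is a fork here and F is conditioned on, so the path is blocked at F.
Path 3: B → L → S ← F → Q ← U
  L is a chain here and L is conditioned on, so the path is blocked at L.
Path 4: B → L → S ← H → Q ← U
  L is a chain here and L is conditioned on, so the path is blocked at L.
Path 5: B → L → Q ← U
  L is a chain here and L is conditioned on, so the path is blocked at L.
Path 6: B → Q ← U
  Q is a collider here and neither Q nor any of its descendants is conditioned on, so the collider stays closed — the path is blocked at Q.
Since every path is blocked, d-separation holds.

Yes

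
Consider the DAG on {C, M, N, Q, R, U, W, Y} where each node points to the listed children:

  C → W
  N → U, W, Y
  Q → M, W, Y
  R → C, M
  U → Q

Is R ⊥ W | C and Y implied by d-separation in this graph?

Enumerating the 4 paths from R to W and testing each for blocking by {C, Y}:
  1. R → M ← Q → Y ← N → W — M:collider[blocks]; Q:fork[open]; Y:collider[open]; N:fork[open] ⇒ blocked
  2. R → M ← Q → W — M:collider[blocks]; Q:fork[open] ⇒ blocked
  3. R → M ← Q ← U ← N → W — M:collider[blocks]; Q:chain[open]; U:chain[open]; N:fork[open] ⇒ blocked
  4. R → C → W — C:chain[blocks] ⇒ blocked
Since every path is blocked, d-separation holds.

Yes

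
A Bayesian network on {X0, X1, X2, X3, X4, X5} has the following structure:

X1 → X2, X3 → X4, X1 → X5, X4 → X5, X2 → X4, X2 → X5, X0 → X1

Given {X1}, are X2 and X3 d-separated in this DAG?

Yes

3 paths connect X2 and X3; each must be blocked for d-separation to hold:
Path 1: X2 → X5 ← X4 ← X3
  X5 is a collider here and neither X5 nor any of its descendants is conditioned on, so the collider stays closed — the path is blocked at X5.
Path 2: X2 → X4 ← X3
  X4 is a collider here and neither X4 nor any of its descendants is conditioned on, so the collider stays closed — the path is blocked at X4.
Path 3: X2 ← X1 → X5 ← X4 ← X3
  X1 is a fork here and X1 is conditioned on, so the path is blocked at X1.
All paths are blocked; X2 ⊥ X3 | {X1} holds.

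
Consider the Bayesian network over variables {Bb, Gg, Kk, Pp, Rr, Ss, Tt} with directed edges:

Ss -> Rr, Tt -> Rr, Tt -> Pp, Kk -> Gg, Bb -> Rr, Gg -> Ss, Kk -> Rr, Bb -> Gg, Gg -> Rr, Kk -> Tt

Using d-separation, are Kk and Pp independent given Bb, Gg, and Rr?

5 paths connect Kk and Pp; each must be blocked for d-separation to hold:
  1. Kk → Gg ← Bb → Rr ← Tt → Pp — Gg:collider[open]; Bb:fork[blocks]; Rr:collider[open]; Tt:fork[open] ⇒ blocked
  2. Kk → Gg → Ss → Rr ← Tt → Pp — Gg:chain[blocks]; Ss:chain[open]; Rr:collider[open]; Tt:fork[open] ⇒ blocked
  3. Kk → Gg → Rr ← Tt → Pp — Gg:chain[blocks]; Rr:collider[open]; Tt:fork[open] ⇒ blocked
  4. Kk → Tt → Pp — Tt:chain[open] ⇒ active
  5. Kk → Rr ← Tt → Pp — Rr:collider[open]; Tt:fork[open] ⇒ active
At least one path is unblocked, so d-separation fails.

No — Kk and Pp are not d-separated given {Bb, Gg, Rr}.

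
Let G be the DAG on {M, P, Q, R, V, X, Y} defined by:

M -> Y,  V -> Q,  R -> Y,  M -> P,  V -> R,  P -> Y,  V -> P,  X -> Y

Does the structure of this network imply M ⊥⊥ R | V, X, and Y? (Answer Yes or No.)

No

Enumerating the 4 paths from M to R and testing each for blocking by {V, X, Y}:
Path 1: M → P ← V → R
  V is a fork here and V is conditioned on, so the path is blocked at V.
Path 2: M → P → Y ← R
  P is a chain and P is not conditioned on; Y is a collider and Y is conditioned on, which opens it — no node blocks this path, so it is active.
Path 3: M → Y ← P ← V → R
  V is a fork here and V is conditioned on, so the path is blocked at V.
Path 4: M → Y ← R
  Y is a collider and Y is conditioned on, which opens it — no node blocks this path, so it is active.
At least one path is unblocked, so d-separation fails.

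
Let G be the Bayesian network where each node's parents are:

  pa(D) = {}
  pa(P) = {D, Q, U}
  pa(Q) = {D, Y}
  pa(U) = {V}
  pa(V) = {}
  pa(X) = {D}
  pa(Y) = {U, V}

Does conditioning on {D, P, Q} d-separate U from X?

Yes

6 paths connect U and X; each must be blocked for d-separation to hold:
Path 1: U → Y → Q ← D → X
  D is a fork here and D is conditioned on, so the path is blocked at D.
Path 2: U → Y → Q → P ← D → X
  Q is a chain here and Q is conditioned on, so the path is blocked at Q.
Path 3: U → P ← D → X
  D is a fork here and D is conditioned on, so the path is blocked at D.
Path 4: U → P ← Q ← D → X
  Q is a chain here and Q is conditioned on, so the path is blocked at Q.
Path 5: U ← V → Y → Q ← D → X
  D is a fork here and D is conditioned on, so the path is blocked at D.
Path 6: U ← V → Y → Q → P ← D → X
  Q is a chain here and Q is conditioned on, so the path is blocked at Q.
Every path is blocked, so U and X are d-separated given {D, P, Q}.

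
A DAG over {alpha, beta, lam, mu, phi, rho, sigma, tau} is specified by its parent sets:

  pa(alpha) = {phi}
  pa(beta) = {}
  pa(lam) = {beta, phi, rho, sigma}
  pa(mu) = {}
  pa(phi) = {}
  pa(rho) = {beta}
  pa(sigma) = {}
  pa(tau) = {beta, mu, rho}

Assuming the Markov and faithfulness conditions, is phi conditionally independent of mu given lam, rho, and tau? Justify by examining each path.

No

We examine all 4 paths between phi and mu:
Path 1: phi → lam ← rho → tau ← mu
  rho is a fork here and rho is conditioned on, so the path is blocked at rho.
Path 2: phi → lam ← rho ← beta → tau ← mu
  rho is a chain here and rho is conditioned on, so the path is blocked at rho.
Path 3: phi → lam ← beta → tau ← mu
  lam is a collider and lam is conditioned on, which opens it; beta is a fork and beta is not conditioned on; tau is a collider and tau is conditioned on, which opens it — no node blocks this path, so it is active.
Path 4: phi → lam ← beta → rho → tau ← mu
  rho is a chain here and rho is conditioned on, so the path is blocked at rho.
Because an active path exists, phi and mu are not d-separated.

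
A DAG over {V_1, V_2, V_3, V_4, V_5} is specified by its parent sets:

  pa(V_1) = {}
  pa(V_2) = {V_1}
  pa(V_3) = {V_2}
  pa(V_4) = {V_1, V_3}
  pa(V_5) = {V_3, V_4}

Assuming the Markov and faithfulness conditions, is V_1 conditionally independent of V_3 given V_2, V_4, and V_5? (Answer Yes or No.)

There are 3 undirected paths between V_1 and V_3; checking each against the conditioning set {V_2, V_4, V_5}:
  1. V_1 → V_2 → V_3 — V_2:chain[blocks] ⇒ blocked
  2. V_1 → V_4 ← V_3 — V_4:collider[open] ⇒ active
  3. V_1 → V_4 → V_5 ← V_3 — V_4:chain[blocks]; V_5:collider[open] ⇒ blocked
Since the path V_1 → V_4 ← V_3 is active, V_1 and V_3 are not d-separated given {V_2, V_4, V_5}.

No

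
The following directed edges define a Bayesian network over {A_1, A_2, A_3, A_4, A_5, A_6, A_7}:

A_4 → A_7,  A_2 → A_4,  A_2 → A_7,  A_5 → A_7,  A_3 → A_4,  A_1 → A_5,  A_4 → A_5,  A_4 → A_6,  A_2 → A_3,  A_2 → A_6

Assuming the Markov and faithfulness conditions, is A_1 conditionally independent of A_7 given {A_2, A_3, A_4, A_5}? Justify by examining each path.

Enumerating the 5 paths from A_1 to A_7 and testing each for blocking by {A_2, A_3, A_4, A_5}:
Path 1: A_1 → A_5 ← A_4 → A_6 ← A_2 → A_7
  A_4 is a fork here and A_4 is conditioned on, so the path is blocked at A_4.
Path 2: A_1 → A_5 ← A_4 ← A_2 → A_7
  A_4 is a chain here and A_4 is conditioned on, so the path is blocked at A_4.
Path 3: A_1 → A_5 ← A_4 → A_7
  A_4 is a fork here and A_4 is conditioned on, so the path is blocked at A_4.
Path 4: A_1 → A_5 ← A_4 ← A_3 ← A_2 → A_7
  A_4 is a chain here and A_4 is conditioned on, so the path is blocked at A_4.
Path 5: A_1 → A_5 → A_7
  A_5 is a chain here and A_5 is conditioned on, so the path is blocked at A_5.
All paths are blocked; A_1 ⊥ A_7 | {A_2, A_3, A_4, A_5} holds.

Yes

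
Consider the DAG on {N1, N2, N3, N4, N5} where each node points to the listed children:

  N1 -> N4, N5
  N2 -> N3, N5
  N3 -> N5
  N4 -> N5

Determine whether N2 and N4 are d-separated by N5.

No

4 paths connect N2 and N4; each must be blocked for d-separation to hold:
Path 1: N2 → N3 → N5 ← N1 → N4
  N3 is a chain and N3 is not conditioned on; N5 is a collider and N5 is conditioned on, which opens it; N1 is a fork and N1 is not conditioned on — no node blocks this path, so it is active.
Path 2: N2 → N3 → N5 ← N4
  N3 is a chain and N3 is not conditioned on; N5 is a collider and N5 is conditioned on, which opens it — no node blocks this path, so it is active.
Path 3: N2 → N5 ← N1 → N4
  N5 is a collider and N5 is conditioned on, which opens it; N1 is a fork and N1 is not conditioned on — no node blocks this path, so it is active.
Path 4: N2 → N5 ← N4
  N5 is a collider and N5 is conditioned on, which opens it — no node blocks this path, so it is active.
At least one path is unblocked, so d-separation fails.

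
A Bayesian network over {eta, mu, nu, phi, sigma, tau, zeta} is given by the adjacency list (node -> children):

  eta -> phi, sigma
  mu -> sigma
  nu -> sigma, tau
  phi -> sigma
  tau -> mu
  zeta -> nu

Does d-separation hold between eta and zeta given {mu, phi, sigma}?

4 paths connect eta and zeta; each must be blocked for d-separation to hold:
Path 1: eta → phi → sigma ← mu ← tau ← nu ← zeta
  phi is a chain here and phi is conditioned on, so the path is blocked at phi.
Path 2: eta → phi → sigma ← nu ← zeta
  phi is a chain here and phi is conditioned on, so the path is blocked at phi.
Path 3: eta → sigma ← mu ← tau ← nu ← zeta
  mu is a chain here and mu is conditioned on, so the path is blocked at mu.
Path 4: eta → sigma ← nu ← zeta
  sigma is a collider and sigma is conditioned on, which opens it; nu is a chain and nu is not conditioned on — no node blocks this path, so it is active.
Because an active path exists, eta and zeta are not d-separated.

No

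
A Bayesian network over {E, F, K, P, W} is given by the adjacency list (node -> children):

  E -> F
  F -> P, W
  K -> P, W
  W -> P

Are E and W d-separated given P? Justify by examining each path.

No

We examine all 3 paths between E and W:
Path 1: E → F → P ← K → W
  F is a chain and F is not conditioned on; P is a collider and P is conditioned on, which opens it; K is a fork and K is not conditioned on — no node blocks this path, so it is active.
Path 2: E → F → P ← W
  F is a chain and F is not conditioned on; P is a collider and P is conditioned on, which opens it — no node blocks this path, so it is active.
Path 3: E → F → W
  F is a chain and F is not conditioned on — no node blocks this path, so it is active.
At least one path is unblocked, so d-separation fails.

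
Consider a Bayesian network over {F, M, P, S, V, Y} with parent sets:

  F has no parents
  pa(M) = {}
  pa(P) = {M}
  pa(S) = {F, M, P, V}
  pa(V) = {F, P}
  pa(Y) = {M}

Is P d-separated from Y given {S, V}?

4 paths connect P and Y; each must be blocked for d-separation to hold:
Path 1: P → V ← F → S ← M → Y
  V is a collider and V is conditioned on, which opens it; F is a fork and F is not conditioned on; S is a collider and S is conditioned on, which opens it; M is a fork and M is not conditioned on — no node blocks this path, so it is active.
Path 2: P → V → S ← M → Y
  V is a chain here and V is conditioned on, so the path is blocked at V.
Path 3: P ← M → Y
  M is a fork and M is not conditioned on — no node blocks this path, so it is active.
Path 4: P → S ← M → Y
  S is a collider and S is conditioned on, which opens it; M is a fork and M is not conditioned on — no node blocks this path, so it is active.
At least one path is unblocked, so d-separation fails.

No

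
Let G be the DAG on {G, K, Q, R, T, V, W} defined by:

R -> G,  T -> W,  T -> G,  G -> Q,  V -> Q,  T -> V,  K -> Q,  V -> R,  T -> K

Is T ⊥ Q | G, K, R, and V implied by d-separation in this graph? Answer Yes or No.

Yes — T and Q are d-separated given {G, K, R, V}.

We examine all 5 paths between T and Q:
  1. T → K → Q — K:chain[blocks] ⇒ blocked
  2. T → G ← R ← V → Q — G:collider[open]; R:chain[blocks]; V:fork[blocks] ⇒ blocked
  3. T → G → Q — G:chain[blocks] ⇒ blocked
  4. T → V → R → G → Q — V:chain[blocks]; R:chain[blocks]; G:chain[blocks] ⇒ blocked
  5. T → V → Q — V:chain[blocks] ⇒ blocked
Since every path is blocked, d-separation holds.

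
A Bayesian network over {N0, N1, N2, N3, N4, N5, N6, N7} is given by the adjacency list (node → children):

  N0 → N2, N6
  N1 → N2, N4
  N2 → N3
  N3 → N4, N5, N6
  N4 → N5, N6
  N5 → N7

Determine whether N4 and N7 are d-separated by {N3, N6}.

No — N4 and N7 are not d-separated given {N3, N6}.

We examine all 6 paths between N4 and N7:
  1. N4 ← N1 → N2 ← N0 → N6 ← N3 → N5 → N7 — N1:fork[open]; N2:collider[open]; N0:fork[open]; N6:collider[open]; N3:fork[blocks]; N5:chain[open] ⇒ blocked
  2. N4 ← N1 → N2 → N3 → N5 → N7 — N1:fork[open]; N2:chain[open]; N3:chain[blocks]; N5:chain[open] ⇒ blocked
  3. N4 → N6 ← N0 → N2 → N3 → N5 → N7 — N6:collider[open]; N0:fork[open]; N2:chain[open]; N3:chain[blocks]; N5:chain[open] ⇒ blocked
  4. N4 → N6 ← N3 → N5 → N7 — N6:collider[open]; N3:fork[blocks]; N5:chain[open] ⇒ blocked
  5. N4 ← N3 → N5 → N7 — N3:fork[blocks]; N5:chain[open] ⇒ blocked
  6. N4 → N5 → N7 — N5:chain[open] ⇒ active
Since the path N4 → N5 → N7 is active, N4 and N7 are not d-separated given {N3, N6}.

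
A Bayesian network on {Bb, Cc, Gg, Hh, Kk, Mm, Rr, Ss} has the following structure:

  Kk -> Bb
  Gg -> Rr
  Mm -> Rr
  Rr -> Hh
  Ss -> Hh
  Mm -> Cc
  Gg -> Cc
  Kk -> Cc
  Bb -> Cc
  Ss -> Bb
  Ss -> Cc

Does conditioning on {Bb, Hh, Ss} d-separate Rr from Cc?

5 paths connect Rr and Cc; each must be blocked for d-separation to hold:
  1. Rr ← Mm → Cc — Mm:fork[open] ⇒ active
  2. Rr ← Gg → Cc — Gg:fork[open] ⇒ active
  3. Rr → Hh ← Ss → Cc — Hh:collider[open]; Ss:fork[blocks] ⇒ blocked
  4. Rr → Hh ← Ss → Bb → Cc — Hh:collider[open]; Ss:fork[blocks]; Bb:chain[blocks] ⇒ blocked
  5. Rr → Hh ← Ss → Bb ← Kk → Cc — Hh:collider[open]; Ss:fork[blocks]; Bb:collider[open]; Kk:fork[open] ⇒ blocked
Because an active path exists, Rr and Cc are not d-separated.

No — Rr and Cc are not d-separated given {Bb, Hh, Ss}.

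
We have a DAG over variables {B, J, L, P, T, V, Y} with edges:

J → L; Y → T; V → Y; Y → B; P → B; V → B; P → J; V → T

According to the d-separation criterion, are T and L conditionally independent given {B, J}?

Yes

There are 4 undirected paths between T and L; checking each against the conditioning set {B, J}:
  1. T ← Y → B ← P → J → L — Y:fork[open]; B:collider[open]; P:fork[open]; J:chain[blocks] ⇒ blocked
  2. T ← Y ← V → B ← P → J → L — Y:chain[open]; V:fork[open]; B:collider[open]; P:fork[open]; J:chain[blocks] ⇒ blocked
  3. T ← V → B ← P → J → L — V:fork[open]; B:collider[open]; P:fork[open]; J:chain[blocks] ⇒ blocked
  4. T ← V → Y → B ← P → J → L — V:fork[open]; Y:chain[open]; B:collider[open]; P:fork[open]; J:chain[blocks] ⇒ blocked
Since every path is blocked, d-separation holds.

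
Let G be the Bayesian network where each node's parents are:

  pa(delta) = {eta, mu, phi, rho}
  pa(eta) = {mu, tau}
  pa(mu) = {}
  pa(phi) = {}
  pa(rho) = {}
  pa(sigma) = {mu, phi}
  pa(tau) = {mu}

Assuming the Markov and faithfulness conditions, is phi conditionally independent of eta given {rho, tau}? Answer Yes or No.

Yes — phi and eta are d-separated given {rho, tau}.

Enumerating the 6 paths from phi to eta and testing each for blocking by {rho, tau}:
Path 1: phi → sigma ← mu → eta
  sigma is a collider here and neither sigma nor any of its descendants is conditioned on, so the collider stays closed — the path is blocked at sigma.
Path 2: phi → sigma ← mu → delta ← eta
  sigma is a collider here and neither sigma nor any of its descendants is conditioned on, so the collider stays closed — the path is blocked at sigma.
Path 3: phi → sigma ← mu → tau → eta
  sigma is a collider here and neither sigma nor any of its descendants is conditioned on, so the collider stays closed — the path is blocked at sigma.
Path 4: phi → delta ← eta
  delta is a collider here and neither delta nor any of its descendants is conditioned on, so the collider stays closed — the path is blocked at delta.
Path 5: phi → delta ← mu → eta
  delta is a collider here and neither delta nor any of its descendants is conditioned on, so the collider stays closed — the path is blocked at delta.
Path 6: phi → delta ← mu → tau → eta
  delta is a collider here and neither delta nor any of its descendants is conditioned on, so the collider stays closed — the path is blocked at delta.
All paths are blocked; phi ⊥ eta | {rho, tau} holds.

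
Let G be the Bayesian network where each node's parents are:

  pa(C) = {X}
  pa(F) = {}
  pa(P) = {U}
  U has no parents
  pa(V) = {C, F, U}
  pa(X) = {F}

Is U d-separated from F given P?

Yes

2 paths connect U and F; each must be blocked for d-separation to hold:
Path 1: U → V ← C ← X ← F
  V is a collider here and neither V nor any of its descendants is conditioned on, so the collider stays closed — the path is blocked at V.
Path 2: U → V ← F
  V is a collider here and neither V nor any of its descendants is conditioned on, so the collider stays closed — the path is blocked at V.
All paths are blocked; U ⊥ F | {P} holds.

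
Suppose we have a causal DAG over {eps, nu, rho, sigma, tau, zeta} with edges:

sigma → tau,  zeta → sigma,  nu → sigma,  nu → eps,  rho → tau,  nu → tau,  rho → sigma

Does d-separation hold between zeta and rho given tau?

No

Enumerating the 3 paths from zeta to rho and testing each for blocking by {tau}:
Path 1: zeta → sigma ← rho
  sigma is a collider and its descendant tau is conditioned on, which opens it — no node blocks this path, so it is active.
Path 2: zeta → sigma → tau ← rho
  sigma is a chain and sigma is not conditioned on; tau is a collider and tau is conditioned on, which opens it — no node blocks this path, so it is active.
Path 3: zeta → sigma ← nu → tau ← rho
  sigma is a collider and its descendant tau is conditioned on, which opens it; nu is a fork and nu is not conditioned on; tau is a collider and tau is conditioned on, which opens it — no node blocks this path, so it is active.
Because an active path exists, zeta and rho are not d-separated.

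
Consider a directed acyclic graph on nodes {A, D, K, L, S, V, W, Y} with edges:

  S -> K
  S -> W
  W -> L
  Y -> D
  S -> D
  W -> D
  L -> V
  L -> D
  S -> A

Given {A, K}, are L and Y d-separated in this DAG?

Yes

There are 3 undirected paths between L and Y; checking each against the conditioning set {A, K}:
  1. L → D ← Y — D:collider[blocks] ⇒ blocked
  2. L ← W → D ← Y — W:fork[open]; D:collider[blocks] ⇒ blocked
  3. L ← W ← S → D ← Y — W:chain[open]; S:fork[open]; D:collider[blocks] ⇒ blocked
Every path is blocked, so L and Y are d-separated given {A, K}.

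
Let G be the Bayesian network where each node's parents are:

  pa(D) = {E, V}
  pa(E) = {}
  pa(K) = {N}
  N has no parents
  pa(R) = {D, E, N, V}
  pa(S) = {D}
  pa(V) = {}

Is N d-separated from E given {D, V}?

3 paths connect N and E; each must be blocked for d-separation to hold:
Path 1: N → R ← V → D ← E
  R is a collider here and neither R nor any of its descendants is conditioned on, so the collider stays closed — the path is blocked at R.
Path 2: N → R ← D ← E
  R is a collider here and neither R nor any of its descendants is conditioned on, so the collider stays closed — the path is blocked at R.
Path 3: N → R ← E
  R is a collider here and neither R nor any of its descendants is conditioned on, so the collider stays closed — the path is blocked at R.
Every path is blocked, so N and E are d-separated given {D, V}.

Yes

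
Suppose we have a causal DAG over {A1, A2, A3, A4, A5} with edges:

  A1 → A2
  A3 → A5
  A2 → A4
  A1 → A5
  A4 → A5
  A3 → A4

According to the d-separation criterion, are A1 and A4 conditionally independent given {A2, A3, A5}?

No — A1 and A4 are not d-separated given {A2, A3, A5}.

We examine all 3 paths between A1 and A4:
Path 1: A1 → A5 ← A3 → A4
  A3 is a fork here and A3 is conditioned on, so the path is blocked at A3.
Path 2: A1 → A5 ← A4
  A5 is a collider and A5 is conditioned on, which opens it — no node blocks this path, so it is active.
Path 3: A1 → A2 → A4
  A2 is a chain here and A2 is conditioned on, so the path is blocked at A2.
Because an active path exists, A1 and A4 are not d-separated.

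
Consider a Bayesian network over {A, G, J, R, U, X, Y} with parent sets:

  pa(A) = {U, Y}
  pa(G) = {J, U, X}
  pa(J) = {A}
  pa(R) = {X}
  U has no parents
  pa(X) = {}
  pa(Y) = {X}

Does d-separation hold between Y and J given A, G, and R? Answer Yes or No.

No

Enumerating the 4 paths from Y to J and testing each for blocking by {A, G, R}:
  1. Y → A ← U → G ← J — A:collider[open]; U:fork[open]; G:collider[open] ⇒ active
  2. Y → A → J — A:chain[blocks] ⇒ blocked
  3. Y ← X → G ← U → A → J — X:fork[open]; G:collider[open]; U:fork[open]; A:chain[blocks] ⇒ blocked
  4. Y ← X → G ← J — X:fork[open]; G:collider[open] ⇒ active
Because an active path exists, Y and J are not d-separated.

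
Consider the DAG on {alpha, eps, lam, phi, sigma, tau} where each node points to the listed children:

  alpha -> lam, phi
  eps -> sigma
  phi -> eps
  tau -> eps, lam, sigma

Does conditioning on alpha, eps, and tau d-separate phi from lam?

Yes — phi and lam are d-separated given {alpha, eps, tau}.

Enumerating the 3 paths from phi to lam and testing each for blocking by {alpha, eps, tau}:
Path 1: phi → eps ← tau → lam
  tau is a fork here and tau is conditioned on, so the path is blocked at tau.
Path 2: phi → eps → sigma ← tau → lam
  eps is a chain here and eps is conditioned on, so the path is blocked at eps.
Path 3: phi ← alpha → lam
  alpha is a fork here and alpha is conditioned on, so the path is blocked at alpha.
Every path is blocked, so phi and lam are d-separated given {alpha, eps, tau}.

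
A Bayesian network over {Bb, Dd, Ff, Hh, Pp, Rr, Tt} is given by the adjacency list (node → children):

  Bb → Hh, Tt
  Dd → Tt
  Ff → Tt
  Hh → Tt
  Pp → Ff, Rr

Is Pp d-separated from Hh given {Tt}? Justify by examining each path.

We examine all 2 paths between Pp and Hh:
Path 1: Pp → Ff → Tt ← Hh
  Ff is a chain and Ff is not conditioned on; Tt is a collider and Tt is conditioned on, which opens it — no node blocks this path, so it is active.
Path 2: Pp → Ff → Tt ← Bb → Hh
  Ff is a chain and Ff is not conditioned on; Tt is a collider and Tt is conditioned on, which opens it; Bb is a fork and Bb is not conditioned on — no node blocks this path, so it is active.
Because an active path exists, Pp and Hh are not d-separated.

No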